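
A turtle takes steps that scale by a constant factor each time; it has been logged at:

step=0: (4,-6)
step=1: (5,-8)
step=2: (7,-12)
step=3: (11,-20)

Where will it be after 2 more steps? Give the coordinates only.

(35,-68)

Step-to-step displacements: (+1,-2), (+2,-4), (+4,-8); each is 2× the previous.
step 4: (11,-20) + (+8,-16) → (19,-36)
step 5: (19,-36) + (+16,-32) → (35,-68)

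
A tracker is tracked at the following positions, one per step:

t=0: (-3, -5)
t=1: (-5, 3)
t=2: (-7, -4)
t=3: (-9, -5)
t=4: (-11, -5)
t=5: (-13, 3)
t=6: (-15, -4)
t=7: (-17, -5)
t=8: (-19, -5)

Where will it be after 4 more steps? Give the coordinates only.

(-27, -5)

First: linear, -2 per step → -27 at step 12.
Second: cycles through -5, 3, -4, -5 every 4 steps. Step 12 lands at position 0 of the cycle → -5.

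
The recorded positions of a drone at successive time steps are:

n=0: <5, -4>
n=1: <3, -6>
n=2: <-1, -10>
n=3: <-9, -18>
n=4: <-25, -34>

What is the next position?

<-57, -66>

Step-to-step displacements: <-2, -2>, <-4, -4>, <-8, -8>, <-16, -16>; each is 2× the previous.
step 5: <-25, -34> + <-32, -32> → <-57, -66>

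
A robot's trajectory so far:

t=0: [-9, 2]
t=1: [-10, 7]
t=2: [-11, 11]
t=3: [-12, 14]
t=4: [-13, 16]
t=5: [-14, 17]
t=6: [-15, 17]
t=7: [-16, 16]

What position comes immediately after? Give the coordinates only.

First differences are [-1, +5], [-1, +4], [-1, +3], [-1, +2], [-1, +1], [-1, +0], [-1, -1]; their common second difference is [+0, -1] (constant acceleration).
step 8: [-16, 16] + [-1, -2] → [-17, 14]

[-17, 14]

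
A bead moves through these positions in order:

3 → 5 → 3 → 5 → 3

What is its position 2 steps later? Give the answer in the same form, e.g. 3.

3

Consecutive displacements +2, -2, +2, -2 scale by a factor of -1 each step.
step 5: 3 + 2 → 5
step 6: 5 − 2 → 3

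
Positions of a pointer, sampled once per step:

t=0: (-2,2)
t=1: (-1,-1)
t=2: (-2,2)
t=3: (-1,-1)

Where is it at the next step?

Consecutive displacements (+1,-3), (-1,+3), (+1,-3) scale by a factor of -1 each step.
step 4: (-1,-1) + (-1,+3) → (-2,2)

(-2,2)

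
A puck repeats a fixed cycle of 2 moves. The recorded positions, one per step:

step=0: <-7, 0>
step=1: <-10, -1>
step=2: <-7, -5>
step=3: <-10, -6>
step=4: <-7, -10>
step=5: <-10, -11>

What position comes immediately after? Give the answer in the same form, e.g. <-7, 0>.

<-7, -15>

Step-to-step displacements: <-3, -1>, <+3, -4>, <-3, -1>, <+3, -4>, <-3, -1> — a repeating cycle of length 2.
step 6: apply <+3, -4> → <-7, -15>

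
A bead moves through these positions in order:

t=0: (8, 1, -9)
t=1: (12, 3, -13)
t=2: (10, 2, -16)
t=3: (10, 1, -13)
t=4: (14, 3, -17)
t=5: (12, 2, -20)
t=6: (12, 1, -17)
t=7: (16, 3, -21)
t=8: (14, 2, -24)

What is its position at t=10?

The moves between consecutive positions are (+4, +2, -4), (-2, -1, -3), (+0, -1, +3), (+4, +2, -4), (-2, -1, -3), (+0, -1, +3), (+4, +2, -4), (-2, -1, -3); they repeat the 3-cycle [(+4, +2, -4), (-2, -1, -3), (+0, -1, +3)].
step 9: apply (+0, -1, +3) → (14, 1, -21)
step 10: apply (+4, +2, -4) → (18, 3, -25)

(18, 3, -25)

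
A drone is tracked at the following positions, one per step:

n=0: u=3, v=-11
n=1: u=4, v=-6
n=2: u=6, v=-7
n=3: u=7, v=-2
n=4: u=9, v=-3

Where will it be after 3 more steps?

Differencing gives (+1, +5), (+2, -1), (+1, +5), (+2, -1). This is the pattern (+1, +5), (+2, -1) repeated.
step 5: apply (+1, +5) → u=10, v=2
step 6: apply (+2, -1) → u=12, v=1
step 7: apply (+1, +5) → u=13, v=6

u=13, v=6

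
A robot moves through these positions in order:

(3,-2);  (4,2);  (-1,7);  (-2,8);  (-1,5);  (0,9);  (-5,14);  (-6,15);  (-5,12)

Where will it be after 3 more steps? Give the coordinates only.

Step-to-step displacements: (+1,+4), (-5,+5), (-1,+1), (+1,-3), (+1,+4), (-5,+5), (-1,+1), (+1,-3) — a repeating cycle of length 4.
step 9: apply (+1,+4) → (-4,16)
step 10: apply (-5,+5) → (-9,21)
step 11: apply (-1,+1) → (-10,22)

(-10,22)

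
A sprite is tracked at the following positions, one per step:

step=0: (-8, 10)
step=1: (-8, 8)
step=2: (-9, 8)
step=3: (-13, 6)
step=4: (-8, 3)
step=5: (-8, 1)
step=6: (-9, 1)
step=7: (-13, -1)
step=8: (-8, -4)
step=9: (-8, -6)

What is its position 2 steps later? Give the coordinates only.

(-13, -8)

Step-to-step displacements: (+0, -2), (-1, +0), (-4, -2), (+5, -3), (+0, -2), (-1, +0), (-4, -2), (+5, -3), (+0, -2) — a repeating cycle of length 4.
step 10: apply (-1, +0) → (-9, -6)
step 11: apply (-4, -2) → (-13, -8)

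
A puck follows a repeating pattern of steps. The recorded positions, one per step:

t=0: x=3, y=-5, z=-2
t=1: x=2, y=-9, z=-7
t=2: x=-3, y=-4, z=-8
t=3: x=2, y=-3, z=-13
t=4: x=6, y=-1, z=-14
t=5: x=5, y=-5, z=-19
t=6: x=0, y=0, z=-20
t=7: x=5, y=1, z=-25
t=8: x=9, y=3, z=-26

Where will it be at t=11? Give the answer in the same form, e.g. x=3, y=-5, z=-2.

The moves between consecutive positions are (-1, -4, -5), (-5, +5, -1), (+5, +1, -5), (+4, +2, -1), (-1, -4, -5), (-5, +5, -1), (+5, +1, -5), (+4, +2, -1); they repeat the 4-cycle [(-1, -4, -5), (-5, +5, -1), (+5, +1, -5), (+4, +2, -1)].
step 9: apply (-1, -4, -5) → x=8, y=-1, z=-31
step 10: apply (-5, +5, -1) → x=3, y=4, z=-32
step 11: apply (+5, +1, -5) → x=8, y=5, z=-37

x=8, y=5, z=-37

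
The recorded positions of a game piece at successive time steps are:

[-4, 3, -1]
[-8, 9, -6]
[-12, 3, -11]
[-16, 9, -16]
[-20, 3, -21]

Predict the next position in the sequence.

[-24, 9, -26]

The first coordinate changes by -4 each step, so at step 5 it is -4 + 5·(-4) = -24.
The second coordinate repeats the cycle [3, 9] with period 2; step 5 mod 2 = 1, giving 9.
The third coordinate changes by -5 each step, so at step 5 it is -1 + 5·(-5) = -26.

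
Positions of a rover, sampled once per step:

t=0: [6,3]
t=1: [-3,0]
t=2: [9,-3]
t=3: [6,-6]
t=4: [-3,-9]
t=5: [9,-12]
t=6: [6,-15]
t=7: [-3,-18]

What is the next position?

[9,-21]

The first coordinate repeats the cycle [6, -3, 9] with period 3; step 8 mod 3 = 2, giving 9.
The second coordinate changes by -3 each step, so at step 8 it is 3 + 8·(-3) = -21.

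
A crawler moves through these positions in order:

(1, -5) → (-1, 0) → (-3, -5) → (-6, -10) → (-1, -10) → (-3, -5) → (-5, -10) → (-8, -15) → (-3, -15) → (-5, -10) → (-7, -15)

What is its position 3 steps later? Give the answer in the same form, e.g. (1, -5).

Step-to-step displacements: (-2, +5), (-2, -5), (-3, -5), (+5, +0), (-2, +5), (-2, -5), (-3, -5), (+5, +0), (-2, +5), (-2, -5) — a repeating cycle of length 4.
step 11: apply (-3, -5) → (-10, -20)
step 12: apply (+5, +0) → (-5, -20)
step 13: apply (-2, +5) → (-7, -15)

(-7, -15)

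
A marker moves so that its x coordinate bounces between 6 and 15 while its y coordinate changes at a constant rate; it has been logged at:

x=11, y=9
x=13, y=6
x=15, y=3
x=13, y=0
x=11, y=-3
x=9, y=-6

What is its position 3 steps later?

The x coordinate travels 2 per step and bounces off the walls at 6 and 15.
  step 6: 9 → 7
  step 7: 7 → 7
  step 8: 7 → 9
The y coordinate changes by -3 each step: at step 8 it is -15.

x=9, y=-15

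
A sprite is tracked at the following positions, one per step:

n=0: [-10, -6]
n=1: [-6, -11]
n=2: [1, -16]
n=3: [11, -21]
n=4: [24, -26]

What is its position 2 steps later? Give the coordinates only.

[59, -36]

Successive displacements: [+4, -5], [+7, -5], [+10, -5], [+13, -5] — each changes by [+3, +0].
step 5: [24, -26] + [+16, -5] → [40, -31]
step 6: [40, -31] + [+19, -5] → [59, -36]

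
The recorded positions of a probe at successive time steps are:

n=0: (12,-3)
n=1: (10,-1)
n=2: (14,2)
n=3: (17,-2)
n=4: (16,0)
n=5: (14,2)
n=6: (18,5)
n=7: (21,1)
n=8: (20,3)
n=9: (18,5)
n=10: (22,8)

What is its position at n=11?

Step-to-step displacements: (-2,+2), (+4,+3), (+3,-4), (-1,+2), (-2,+2), (+4,+3), (+3,-4), (-1,+2), (-2,+2), (+4,+3) — a repeating cycle of length 4.
step 11: apply (+3,-4) → (25,4)

(25,4)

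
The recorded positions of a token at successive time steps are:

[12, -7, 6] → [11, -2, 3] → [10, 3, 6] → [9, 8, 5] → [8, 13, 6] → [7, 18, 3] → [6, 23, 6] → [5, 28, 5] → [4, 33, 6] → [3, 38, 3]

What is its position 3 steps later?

The first coordinate changes by -1 each step, so at step 12 it is 12 + 12·(-1) = 0.
The second coordinate changes by +5 each step, so at step 12 it is -7 + 12·(5) = 53.
The third coordinate repeats the cycle [6, 3, 6, 5] with period 4; step 12 mod 4 = 0, giving 6.

[0, 53, 6]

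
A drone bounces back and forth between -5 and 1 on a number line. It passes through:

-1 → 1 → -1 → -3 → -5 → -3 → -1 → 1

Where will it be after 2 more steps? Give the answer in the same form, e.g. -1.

-3

The value reflects between -5 and 1, moving 2 per step.
  step 8: 1 → -1
  step 9: -1 → -3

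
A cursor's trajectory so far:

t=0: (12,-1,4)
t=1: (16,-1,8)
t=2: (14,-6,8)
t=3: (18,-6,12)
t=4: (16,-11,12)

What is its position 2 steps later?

(18,-16,16)

Step-to-step displacements: (+4,+0,+4), (-2,-5,+0), (+4,+0,+4), (-2,-5,+0) — a repeating cycle of length 2.
step 5: apply (+4,+0,+4) → (20,-11,16)
step 6: apply (-2,-5,+0) → (18,-16,16)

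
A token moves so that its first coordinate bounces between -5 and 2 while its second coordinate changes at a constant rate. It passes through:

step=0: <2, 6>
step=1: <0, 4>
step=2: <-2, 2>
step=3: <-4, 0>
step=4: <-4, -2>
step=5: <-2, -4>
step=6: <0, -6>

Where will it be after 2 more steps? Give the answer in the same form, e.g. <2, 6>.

The first coordinate travels 2 per step and bounces off the walls at -5 and 2.
  step 7: 0 → 2
  step 8: 2 → 0
The second coordinate changes by -2 each step: at step 8 it is -10.

<0, -10>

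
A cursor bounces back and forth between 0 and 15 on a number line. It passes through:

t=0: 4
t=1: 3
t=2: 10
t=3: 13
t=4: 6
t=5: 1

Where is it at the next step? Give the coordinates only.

The value travels 7 per step and bounces off the walls at 0 and 15.
  step 6: 1 → 8

8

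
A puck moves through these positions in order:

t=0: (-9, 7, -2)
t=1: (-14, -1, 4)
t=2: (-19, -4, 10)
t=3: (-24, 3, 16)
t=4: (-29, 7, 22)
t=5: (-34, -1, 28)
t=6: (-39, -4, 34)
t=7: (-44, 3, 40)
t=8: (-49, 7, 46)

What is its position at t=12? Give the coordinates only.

(-69, 7, 70)

The first coordinate changes by -5 each step, so at step 12 it is -9 + 12·(-5) = -69.
The second coordinate repeats the cycle [7, -1, -4, 3] with period 4; step 12 mod 4 = 0, giving 7.
The third coordinate changes by +6 each step, so at step 12 it is -2 + 12·(6) = 70.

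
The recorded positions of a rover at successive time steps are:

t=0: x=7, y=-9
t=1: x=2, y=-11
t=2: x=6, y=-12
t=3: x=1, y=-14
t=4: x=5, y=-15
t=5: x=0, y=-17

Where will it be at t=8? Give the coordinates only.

x=3, y=-21

Step-to-step displacements: (-5, -2), (+4, -1), (-5, -2), (+4, -1), (-5, -2) — a repeating cycle of length 2.
step 6: apply (+4, -1) → x=4, y=-18
step 7: apply (-5, -2) → x=-1, y=-20
step 8: apply (+4, -1) → x=3, y=-21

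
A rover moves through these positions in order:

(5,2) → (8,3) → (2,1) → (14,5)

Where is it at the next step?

(-10,-3)

The jumps are (+3,+1), (-6,-2), (+12,+4) — a geometric progression with ratio -2.
step 4: (14,5) + (-24,-8) → (-10,-3)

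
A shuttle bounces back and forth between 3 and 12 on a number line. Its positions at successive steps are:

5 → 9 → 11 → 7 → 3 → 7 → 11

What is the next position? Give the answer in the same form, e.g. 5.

9

The value reflects between 3 and 12, moving 4 per step.
  step 7: 11 → 9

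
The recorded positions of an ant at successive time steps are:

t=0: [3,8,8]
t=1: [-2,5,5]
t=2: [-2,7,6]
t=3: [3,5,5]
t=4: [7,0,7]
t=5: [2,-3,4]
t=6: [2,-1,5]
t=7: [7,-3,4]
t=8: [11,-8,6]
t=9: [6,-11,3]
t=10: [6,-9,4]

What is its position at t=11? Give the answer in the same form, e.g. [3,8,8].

Step-to-step displacements: [-5,-3,-3], [+0,+2,+1], [+5,-2,-1], [+4,-5,+2], [-5,-3,-3], [+0,+2,+1], [+5,-2,-1], [+4,-5,+2], [-5,-3,-3], [+0,+2,+1] — a repeating cycle of length 4.
step 11: apply [+5,-2,-1] → [11,-11,3]

[11,-11,3]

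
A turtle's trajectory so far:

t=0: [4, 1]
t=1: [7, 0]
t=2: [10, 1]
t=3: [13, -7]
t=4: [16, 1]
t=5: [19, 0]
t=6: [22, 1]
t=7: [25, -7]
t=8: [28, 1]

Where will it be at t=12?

The first coordinate changes by +3 each step, so at step 12 it is 4 + 12·(3) = 40.
The second coordinate repeats the cycle [1, 0, 1, -7] with period 4; step 12 mod 4 = 0, giving 1.

[40, 1]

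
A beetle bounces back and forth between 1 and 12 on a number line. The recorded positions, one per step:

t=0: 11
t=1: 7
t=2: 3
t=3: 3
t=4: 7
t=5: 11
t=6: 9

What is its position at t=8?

The value reflects between 1 and 12, moving 4 per step.
  step 7: 9 → 5
  step 8: 5 → 1

1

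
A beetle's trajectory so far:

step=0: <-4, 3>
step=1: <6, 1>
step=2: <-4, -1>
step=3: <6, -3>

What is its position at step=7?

<6, -11>

First: cycles through -4, 6 every 2 steps. Step 7 lands at position 1 of the cycle → 6.
Second: linear, -2 per step → -11 at step 7.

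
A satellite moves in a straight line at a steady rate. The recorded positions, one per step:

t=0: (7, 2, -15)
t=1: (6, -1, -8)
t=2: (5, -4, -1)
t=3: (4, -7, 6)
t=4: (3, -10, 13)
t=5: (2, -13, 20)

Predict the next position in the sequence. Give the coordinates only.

Constant displacement of (-1, -3, +7) per step.
step 6: (2, -13, 20) + (-1, -3, +7) → (1, -16, 27)

(1, -16, 27)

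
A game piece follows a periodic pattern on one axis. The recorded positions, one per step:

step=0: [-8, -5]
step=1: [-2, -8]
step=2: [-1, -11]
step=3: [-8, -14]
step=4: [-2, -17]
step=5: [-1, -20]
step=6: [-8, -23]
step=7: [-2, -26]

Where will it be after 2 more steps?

First: cycles through -8, -2, -1 every 3 steps. Step 9 lands at position 0 of the cycle → -8.
Second: linear, -3 per step → -32 at step 9.

[-8, -32]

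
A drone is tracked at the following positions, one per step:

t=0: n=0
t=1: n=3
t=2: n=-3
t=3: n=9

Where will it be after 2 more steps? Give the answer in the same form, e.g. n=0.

n=33

The jumps are +3, -6, +12 — a geometric progression with ratio -2.
step 4: 9 − 24 → n=-15
step 5: -15 + 48 → n=33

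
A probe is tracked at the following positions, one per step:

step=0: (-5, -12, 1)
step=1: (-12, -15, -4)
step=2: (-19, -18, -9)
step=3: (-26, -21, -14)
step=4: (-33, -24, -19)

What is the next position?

The position changes by (-7, -3, -5) every step.
step 5: (-33, -24, -19) + (-7, -3, -5) → (-40, -27, -24)

(-40, -27, -24)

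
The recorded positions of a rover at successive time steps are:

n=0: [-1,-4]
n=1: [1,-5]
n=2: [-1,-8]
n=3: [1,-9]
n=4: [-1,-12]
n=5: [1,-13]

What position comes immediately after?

[-1,-16]

The moves between consecutive positions are [+2,-1], [-2,-3], [+2,-1], [-2,-3], [+2,-1]; they repeat the 2-cycle [[+2,-1], [-2,-3]].
step 6: apply [-2,-3] → [-1,-16]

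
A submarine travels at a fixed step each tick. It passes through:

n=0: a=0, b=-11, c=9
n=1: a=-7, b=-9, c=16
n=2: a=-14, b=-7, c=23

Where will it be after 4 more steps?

a=-42, b=1, c=51

The position changes by (-7, +2, +7) every step.
step 3: a=-14, b=-7, c=23 + (-7, +2, +7) → a=-21, b=-5, c=30
step 4: a=-21, b=-5, c=30 + (-7, +2, +7) → a=-28, b=-3, c=37
step 5: a=-28, b=-3, c=37 + (-7, +2, +7) → a=-35, b=-1, c=44
step 6: a=-35, b=-1, c=44 + (-7, +2, +7) → a=-42, b=1, c=51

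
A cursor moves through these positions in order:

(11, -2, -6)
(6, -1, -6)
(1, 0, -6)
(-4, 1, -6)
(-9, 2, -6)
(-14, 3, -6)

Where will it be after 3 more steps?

(-29, 6, -6)

Each step adds (-5, +1, +0) to the position.
step 6: (-14, 3, -6) + (-5, +1, +0) → (-19, 4, -6)
step 7: (-19, 4, -6) + (-5, +1, +0) → (-24, 5, -6)
step 8: (-24, 5, -6) + (-5, +1, +0) → (-29, 6, -6)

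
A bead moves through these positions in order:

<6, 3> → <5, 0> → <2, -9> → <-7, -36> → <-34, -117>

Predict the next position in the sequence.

The jumps are <-1, -3>, <-3, -9>, <-9, -27>, <-27, -81> — a geometric progression with ratio 3.
step 5: <-34, -117> + <-81, -243> → <-115, -360>

<-115, -360>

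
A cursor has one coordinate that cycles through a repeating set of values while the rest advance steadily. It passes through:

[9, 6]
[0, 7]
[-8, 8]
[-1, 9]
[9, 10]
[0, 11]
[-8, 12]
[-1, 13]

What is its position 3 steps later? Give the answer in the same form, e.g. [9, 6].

The first coordinate repeats the cycle [9, 0, -8, -1] with period 4; step 10 mod 4 = 2, giving -8.
The second coordinate changes by +1 each step, so at step 10 it is 6 + 10·(1) = 16.

[-8, 16]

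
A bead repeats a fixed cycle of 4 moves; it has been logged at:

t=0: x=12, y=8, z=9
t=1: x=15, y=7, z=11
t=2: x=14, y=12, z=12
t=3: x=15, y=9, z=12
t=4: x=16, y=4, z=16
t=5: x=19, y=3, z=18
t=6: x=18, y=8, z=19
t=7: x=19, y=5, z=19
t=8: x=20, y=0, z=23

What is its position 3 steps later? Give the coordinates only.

x=23, y=1, z=26

Differencing gives (+3,-1,+2), (-1,+5,+1), (+1,-3,+0), (+1,-5,+4), (+3,-1,+2), (-1,+5,+1), (+1,-3,+0), (+1,-5,+4). This is the pattern (+3,-1,+2), (-1,+5,+1), (+1,-3,+0), (+1,-5,+4) repeated.
step 9: apply (+3,-1,+2) → x=23, y=-1, z=25
step 10: apply (-1,+5,+1) → x=22, y=4, z=26
step 11: apply (+1,-3,+0) → x=23, y=1, z=26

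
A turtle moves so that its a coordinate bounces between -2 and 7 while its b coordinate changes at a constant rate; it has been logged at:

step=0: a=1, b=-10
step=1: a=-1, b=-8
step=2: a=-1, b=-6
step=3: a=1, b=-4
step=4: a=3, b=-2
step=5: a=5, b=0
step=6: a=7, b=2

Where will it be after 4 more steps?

The a coordinate travels 2 per step and bounces off the walls at -2 and 7.
  step 7: 7 → 5
  step 8: 5 → 3
  step 9: 3 → 1
  step 10: 1 → -1
The b coordinate changes by +2 each step: at step 10 it is 10.

a=-1, b=10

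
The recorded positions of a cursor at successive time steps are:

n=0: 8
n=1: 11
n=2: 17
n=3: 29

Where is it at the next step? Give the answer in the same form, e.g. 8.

Consecutive displacements +3, +6, +12 scale by a factor of 2 each step.
step 4: 29 + 24 → 53

53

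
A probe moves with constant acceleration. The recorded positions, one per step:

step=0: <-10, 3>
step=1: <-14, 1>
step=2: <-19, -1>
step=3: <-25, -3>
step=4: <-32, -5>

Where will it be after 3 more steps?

Taking differences between consecutive positions: <-4, -2>, <-5, -2>, <-6, -2>, <-7, -2>. These grow by <-1, +0> each step.
step 5: <-32, -5> + <-8, -2> → <-40, -7>
step 6: <-40, -7> + <-9, -2> → <-49, -9>
step 7: <-49, -9> + <-10, -2> → <-59, -11>

<-59, -11>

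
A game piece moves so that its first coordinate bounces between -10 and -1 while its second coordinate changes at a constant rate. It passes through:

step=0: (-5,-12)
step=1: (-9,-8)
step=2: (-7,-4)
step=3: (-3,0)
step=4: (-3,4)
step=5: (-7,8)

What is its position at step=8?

(-1,20)

The first coordinate travels 4 per step and bounces off the walls at -10 and -1.
  step 6: -7 → -9
  step 7: -9 → -5
  step 8: -5 → -1
The second coordinate changes by +4 each step: at step 8 it is 20.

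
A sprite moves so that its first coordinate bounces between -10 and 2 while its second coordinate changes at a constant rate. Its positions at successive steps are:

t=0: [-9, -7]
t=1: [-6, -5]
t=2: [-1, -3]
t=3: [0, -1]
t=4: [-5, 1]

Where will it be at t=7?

[0, 7]

The first coordinate travels 5 per step and bounces off the walls at -10 and 2.
  step 5: -5 → -10
  step 6: -10 → -5
  step 7: -5 → 0
The second coordinate changes by +2 each step: at step 7 it is 7.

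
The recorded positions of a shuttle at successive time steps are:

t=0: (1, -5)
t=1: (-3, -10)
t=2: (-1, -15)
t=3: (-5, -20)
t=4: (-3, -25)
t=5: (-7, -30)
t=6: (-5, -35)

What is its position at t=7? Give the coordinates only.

(-9, -40)

The moves between consecutive positions are (-4, -5), (+2, -5), (-4, -5), (+2, -5), (-4, -5), (+2, -5); they repeat the 2-cycle [(-4, -5), (+2, -5)].
step 7: apply (-4, -5) → (-9, -40)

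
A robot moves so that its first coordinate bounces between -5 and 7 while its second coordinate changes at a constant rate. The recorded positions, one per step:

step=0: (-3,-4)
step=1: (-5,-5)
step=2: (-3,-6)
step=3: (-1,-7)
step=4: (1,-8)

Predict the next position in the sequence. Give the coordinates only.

(3,-9)

The first coordinate reflects between -5 and 7, moving 2 per step.
  step 5: 1 → 3
The second coordinate changes by -1 each step: at step 5 it is -9.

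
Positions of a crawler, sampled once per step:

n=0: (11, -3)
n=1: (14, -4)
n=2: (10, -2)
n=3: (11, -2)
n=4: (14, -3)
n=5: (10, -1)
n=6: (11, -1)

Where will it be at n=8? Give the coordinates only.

Differencing gives (+3, -1), (-4, +2), (+1, +0), (+3, -1), (-4, +2), (+1, +0). This is the pattern (+3, -1), (-4, +2), (+1, +0) repeated.
step 7: apply (+3, -1) → (14, -2)
step 8: apply (-4, +2) → (10, 0)

(10, 0)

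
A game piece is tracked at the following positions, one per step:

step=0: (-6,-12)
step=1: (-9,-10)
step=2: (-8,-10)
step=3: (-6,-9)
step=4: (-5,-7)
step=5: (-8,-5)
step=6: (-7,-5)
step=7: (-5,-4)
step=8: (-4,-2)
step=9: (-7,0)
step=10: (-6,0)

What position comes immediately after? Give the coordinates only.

(-4,1)

The moves between consecutive positions are (-3,+2), (+1,+0), (+2,+1), (+1,+2), (-3,+2), (+1,+0), (+2,+1), (+1,+2), (-3,+2), (+1,+0); they repeat the 4-cycle [(-3,+2), (+1,+0), (+2,+1), (+1,+2)].
step 11: apply (+2,+1) → (-4,1)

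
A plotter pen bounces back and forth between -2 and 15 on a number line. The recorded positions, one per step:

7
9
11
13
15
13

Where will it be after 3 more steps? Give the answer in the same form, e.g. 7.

7

The value travels 2 per step and bounces off the walls at -2 and 15.
  step 6: 13 → 11
  step 7: 11 → 9
  step 8: 9 → 7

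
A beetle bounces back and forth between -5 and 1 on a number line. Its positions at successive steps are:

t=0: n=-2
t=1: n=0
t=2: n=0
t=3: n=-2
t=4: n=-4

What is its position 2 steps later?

The value reflects between -5 and 1, moving 2 per step.
  step 5: -4 → -4
  step 6: -4 → -2

n=-2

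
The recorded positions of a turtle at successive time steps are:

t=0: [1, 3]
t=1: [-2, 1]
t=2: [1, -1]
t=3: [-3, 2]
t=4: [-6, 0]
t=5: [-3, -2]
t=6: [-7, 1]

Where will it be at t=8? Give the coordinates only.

Differencing gives [-3, -2], [+3, -2], [-4, +3], [-3, -2], [+3, -2], [-4, +3]. This is the pattern [-3, -2], [+3, -2], [-4, +3] repeated.
step 7: apply [-3, -2] → [-10, -1]
step 8: apply [+3, -2] → [-7, -3]

[-7, -3]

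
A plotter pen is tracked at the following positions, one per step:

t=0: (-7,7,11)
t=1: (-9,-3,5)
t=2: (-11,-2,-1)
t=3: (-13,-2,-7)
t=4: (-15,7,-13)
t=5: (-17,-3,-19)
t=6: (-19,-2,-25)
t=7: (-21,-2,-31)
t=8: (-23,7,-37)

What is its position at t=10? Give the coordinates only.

(-27,-2,-49)

The first coordinate changes by -2 each step, so at step 10 it is -7 + 10·(-2) = -27.
The second coordinate repeats the cycle [7, -3, -2, -2] with period 4; step 10 mod 4 = 2, giving -2.
The third coordinate changes by -6 each step, so at step 10 it is 11 + 10·(-6) = -49.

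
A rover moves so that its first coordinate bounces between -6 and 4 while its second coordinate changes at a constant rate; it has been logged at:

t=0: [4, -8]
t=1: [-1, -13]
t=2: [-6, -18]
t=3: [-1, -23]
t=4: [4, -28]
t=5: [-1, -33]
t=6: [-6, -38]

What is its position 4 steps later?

[-6, -58]

The first coordinate reflects between -6 and 4, moving 5 per step.
  step 7: -6 → -1
  step 8: -1 → 4
  step 9: 4 → -1
  step 10: -1 → -6
The second coordinate changes by -5 each step: at step 10 it is -58.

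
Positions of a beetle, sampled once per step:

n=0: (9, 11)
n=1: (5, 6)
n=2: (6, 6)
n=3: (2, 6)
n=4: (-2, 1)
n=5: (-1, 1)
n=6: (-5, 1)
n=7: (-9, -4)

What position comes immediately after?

(-8, -4)

The moves between consecutive positions are (-4, -5), (+1, +0), (-4, +0), (-4, -5), (+1, +0), (-4, +0), (-4, -5); they repeat the 3-cycle [(-4, -5), (+1, +0), (-4, +0)].
step 8: apply (+1, +0) → (-8, -4)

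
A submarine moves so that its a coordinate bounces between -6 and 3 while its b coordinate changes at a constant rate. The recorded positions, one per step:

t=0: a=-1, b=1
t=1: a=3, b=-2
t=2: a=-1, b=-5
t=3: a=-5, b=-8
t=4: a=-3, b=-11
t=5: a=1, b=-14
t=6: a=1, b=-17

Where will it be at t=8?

a=-5, b=-23

The a coordinate reflects between -6 and 3, moving 4 per step.
  step 7: 1 → -3
  step 8: -3 → -5
The b coordinate changes by -3 each step: at step 8 it is -23.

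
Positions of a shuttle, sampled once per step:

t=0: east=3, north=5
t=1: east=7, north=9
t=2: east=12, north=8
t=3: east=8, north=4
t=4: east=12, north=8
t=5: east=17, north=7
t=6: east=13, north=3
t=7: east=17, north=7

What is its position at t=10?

east=22, north=6

Step-to-step displacements: (+4, +4), (+5, -1), (-4, -4), (+4, +4), (+5, -1), (-4, -4), (+4, +4) — a repeating cycle of length 3.
step 8: apply (+5, -1) → east=22, north=6
step 9: apply (-4, -4) → east=18, north=2
step 10: apply (+4, +4) → east=22, north=6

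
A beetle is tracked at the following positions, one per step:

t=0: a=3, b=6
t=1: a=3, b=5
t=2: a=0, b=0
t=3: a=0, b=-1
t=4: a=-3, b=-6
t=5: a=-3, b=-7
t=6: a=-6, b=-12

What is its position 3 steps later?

a=-9, b=-19

The moves between consecutive positions are (+0, -1), (-3, -5), (+0, -1), (-3, -5), (+0, -1), (-3, -5); they repeat the 2-cycle [(+0, -1), (-3, -5)].
step 7: apply (+0, -1) → a=-6, b=-13
step 8: apply (-3, -5) → a=-9, b=-18
step 9: apply (+0, -1) → a=-9, b=-19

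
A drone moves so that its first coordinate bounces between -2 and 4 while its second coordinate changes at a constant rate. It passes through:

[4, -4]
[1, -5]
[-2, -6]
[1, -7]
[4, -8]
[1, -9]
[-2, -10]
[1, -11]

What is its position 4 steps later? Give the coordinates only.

[1, -15]

The first coordinate reflects between -2 and 4, moving 3 per step.
  step 8: 1 → 4
  step 9: 4 → 1
  step 10: 1 → -2
  step 11: -2 → 1
The second coordinate changes by -1 each step: at step 11 it is -15.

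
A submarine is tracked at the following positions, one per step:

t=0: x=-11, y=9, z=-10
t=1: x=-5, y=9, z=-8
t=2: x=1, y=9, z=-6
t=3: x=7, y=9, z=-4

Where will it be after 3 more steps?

Constant displacement of (+6, +0, +2) per step.
step 4: x=7, y=9, z=-4 + (+6, +0, +2) → x=13, y=9, z=-2
step 5: x=13, y=9, z=-2 + (+6, +0, +2) → x=19, y=9, z=0
step 6: x=19, y=9, z=0 + (+6, +0, +2) → x=25, y=9, z=2

x=25, y=9, z=2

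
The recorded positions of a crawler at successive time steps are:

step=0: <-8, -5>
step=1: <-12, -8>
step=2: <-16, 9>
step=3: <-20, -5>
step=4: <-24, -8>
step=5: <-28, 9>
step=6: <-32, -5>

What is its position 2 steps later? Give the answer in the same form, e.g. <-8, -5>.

<-40, 9>

The first coordinate changes by -4 each step, so at step 8 it is -8 + 8·(-4) = -40.
The second coordinate repeats the cycle [-5, -8, 9] with period 3; step 8 mod 3 = 2, giving 9.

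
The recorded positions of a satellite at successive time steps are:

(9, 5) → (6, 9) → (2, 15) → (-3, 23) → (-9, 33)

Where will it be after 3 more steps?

Taking differences between consecutive positions: (-3, +4), (-4, +6), (-5, +8), (-6, +10). These grow by (-1, +2) each step.
step 5: (-9, 33) + (-7, +12) → (-16, 45)
step 6: (-16, 45) + (-8, +14) → (-24, 59)
step 7: (-24, 59) + (-9, +16) → (-33, 75)

(-33, 75)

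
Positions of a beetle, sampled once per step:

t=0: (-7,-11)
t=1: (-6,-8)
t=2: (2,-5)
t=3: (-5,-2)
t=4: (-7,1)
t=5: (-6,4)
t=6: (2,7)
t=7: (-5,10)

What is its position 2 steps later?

(-6,16)

The first coordinate repeats the cycle [-7, -6, 2, -5] with period 4; step 9 mod 4 = 1, giving -6.
The second coordinate changes by +3 each step, so at step 9 it is -11 + 9·(3) = 16.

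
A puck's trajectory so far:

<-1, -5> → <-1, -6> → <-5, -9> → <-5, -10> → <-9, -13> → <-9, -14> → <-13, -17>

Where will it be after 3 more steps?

The moves between consecutive positions are <+0, -1>, <-4, -3>, <+0, -1>, <-4, -3>, <+0, -1>, <-4, -3>; they repeat the 2-cycle [<+0, -1>, <-4, -3>].
step 7: apply <+0, -1> → <-13, -18>
step 8: apply <-4, -3> → <-17, -21>
step 9: apply <+0, -1> → <-17, -22>

<-17, -22>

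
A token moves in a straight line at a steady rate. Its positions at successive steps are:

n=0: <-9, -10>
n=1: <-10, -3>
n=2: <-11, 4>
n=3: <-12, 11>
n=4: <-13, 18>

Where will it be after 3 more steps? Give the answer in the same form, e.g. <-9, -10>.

Each step adds <-1, +7> to the position.
step 5: <-13, 18> + <-1, +7> → <-14, 25>
step 6: <-14, 25> + <-1, +7> → <-15, 32>
step 7: <-15, 32> + <-1, +7> → <-16, 39>

<-16, 39>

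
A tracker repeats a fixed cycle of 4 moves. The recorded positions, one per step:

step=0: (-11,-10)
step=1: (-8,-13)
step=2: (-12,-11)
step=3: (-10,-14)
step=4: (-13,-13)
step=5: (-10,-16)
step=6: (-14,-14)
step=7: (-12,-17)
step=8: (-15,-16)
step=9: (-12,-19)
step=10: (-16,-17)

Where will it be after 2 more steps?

(-17,-19)

Step-to-step displacements: (+3,-3), (-4,+2), (+2,-3), (-3,+1), (+3,-3), (-4,+2), (+2,-3), (-3,+1), (+3,-3), (-4,+2) — a repeating cycle of length 4.
step 11: apply (+2,-3) → (-14,-20)
step 12: apply (-3,+1) → (-17,-19)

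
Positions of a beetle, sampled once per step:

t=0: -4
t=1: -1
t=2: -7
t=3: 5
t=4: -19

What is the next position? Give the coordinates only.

29

Consecutive displacements +3, -6, +12, -24 scale by a factor of -2 each step.
step 5: -19 + 48 → 29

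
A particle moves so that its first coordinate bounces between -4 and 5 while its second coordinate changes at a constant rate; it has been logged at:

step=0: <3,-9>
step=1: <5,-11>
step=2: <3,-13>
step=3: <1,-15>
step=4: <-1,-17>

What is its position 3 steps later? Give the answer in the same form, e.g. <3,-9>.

<-1,-23>

The first coordinate travels 2 per step and bounces off the walls at -4 and 5.
  step 5: -1 → -3
  step 6: -3 → -3
  step 7: -3 → -1
The second coordinate changes by -2 each step: at step 7 it is -23.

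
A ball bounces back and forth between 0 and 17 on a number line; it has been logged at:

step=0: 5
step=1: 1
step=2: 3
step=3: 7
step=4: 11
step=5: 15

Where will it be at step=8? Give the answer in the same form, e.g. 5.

The value travels 4 per step and bounces off the walls at 0 and 17.
  step 6: 15 → 15
  step 7: 15 → 11
  step 8: 11 → 7

7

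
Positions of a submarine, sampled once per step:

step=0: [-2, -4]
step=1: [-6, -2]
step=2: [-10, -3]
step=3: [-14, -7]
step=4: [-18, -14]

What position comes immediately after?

Successive displacements: [-4, +2], [-4, -1], [-4, -4], [-4, -7] — each changes by [+0, -3].
step 5: [-18, -14] + [-4, -10] → [-22, -24]

[-22, -24]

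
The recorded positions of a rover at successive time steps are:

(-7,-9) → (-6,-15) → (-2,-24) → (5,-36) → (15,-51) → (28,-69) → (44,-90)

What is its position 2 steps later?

Taking differences between consecutive positions: (+1,-6), (+4,-9), (+7,-12), (+10,-15), (+13,-18), (+16,-21). These grow by (+3,-3) each step.
step 7: (44,-90) + (+19,-24) → (63,-114)
step 8: (63,-114) + (+22,-27) → (85,-141)

(85,-141)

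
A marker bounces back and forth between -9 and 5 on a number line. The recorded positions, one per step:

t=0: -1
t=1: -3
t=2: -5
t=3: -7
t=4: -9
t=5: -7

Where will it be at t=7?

-3

The value reflects between -9 and 5, moving 2 per step.
  step 6: -7 → -5
  step 7: -5 → -3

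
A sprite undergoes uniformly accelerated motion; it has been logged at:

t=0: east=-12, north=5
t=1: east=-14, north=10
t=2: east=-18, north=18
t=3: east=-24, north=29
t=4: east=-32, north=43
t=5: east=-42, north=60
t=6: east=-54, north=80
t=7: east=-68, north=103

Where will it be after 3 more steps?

east=-122, north=190

Successive displacements: (-2,+5), (-4,+8), (-6,+11), (-8,+14), (-10,+17), (-12,+20), (-14,+23) — each changes by (-2,+3).
step 8: east=-68, north=103 + (-16,+26) → east=-84, north=129
step 9: east=-84, north=129 + (-18,+29) → east=-102, north=158
step 10: east=-102, north=158 + (-20,+32) → east=-122, north=190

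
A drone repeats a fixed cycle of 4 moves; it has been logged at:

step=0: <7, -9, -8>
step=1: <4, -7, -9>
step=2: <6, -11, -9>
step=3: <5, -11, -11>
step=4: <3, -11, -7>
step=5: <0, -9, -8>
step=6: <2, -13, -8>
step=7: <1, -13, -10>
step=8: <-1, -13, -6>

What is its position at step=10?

The moves between consecutive positions are <-3, +2, -1>, <+2, -4, +0>, <-1, +0, -2>, <-2, +0, +4>, <-3, +2, -1>, <+2, -4, +0>, <-1, +0, -2>, <-2, +0, +4>; they repeat the 4-cycle [<-3, +2, -1>, <+2, -4, +0>, <-1, +0, -2>, <-2, +0, +4>].
step 9: apply <-3, +2, -1> → <-4, -11, -7>
step 10: apply <+2, -4, +0> → <-2, -15, -7>

<-2, -15, -7>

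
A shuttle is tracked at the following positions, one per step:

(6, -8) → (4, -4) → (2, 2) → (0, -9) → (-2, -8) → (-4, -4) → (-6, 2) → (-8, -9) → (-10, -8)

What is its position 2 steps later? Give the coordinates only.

(-14, 2)

First: linear, -2 per step → -14 at step 10.
Second: cycles through -8, -4, 2, -9 every 4 steps. Step 10 lands at position 2 of the cycle → 2.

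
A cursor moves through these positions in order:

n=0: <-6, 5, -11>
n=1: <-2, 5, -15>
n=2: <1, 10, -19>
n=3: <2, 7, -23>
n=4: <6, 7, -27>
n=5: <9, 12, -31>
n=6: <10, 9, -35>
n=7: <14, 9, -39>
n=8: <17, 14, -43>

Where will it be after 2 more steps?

The moves between consecutive positions are <+4, +0, -4>, <+3, +5, -4>, <+1, -3, -4>, <+4, +0, -4>, <+3, +5, -4>, <+1, -3, -4>, <+4, +0, -4>, <+3, +5, -4>; they repeat the 3-cycle [<+4, +0, -4>, <+3, +5, -4>, <+1, -3, -4>].
step 9: apply <+1, -3, -4> → <18, 11, -47>
step 10: apply <+4, +0, -4> → <22, 11, -51>

<22, 11, -51>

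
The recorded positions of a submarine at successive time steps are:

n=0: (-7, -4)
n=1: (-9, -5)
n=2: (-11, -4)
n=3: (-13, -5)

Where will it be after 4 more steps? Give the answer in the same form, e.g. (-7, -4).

(-21, -5)

First: linear, -2 per step → -21 at step 7.
Second: cycles through -4, -5 every 2 steps. Step 7 lands at position 1 of the cycle → -5.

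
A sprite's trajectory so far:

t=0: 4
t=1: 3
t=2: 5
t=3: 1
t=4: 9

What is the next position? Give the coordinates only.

The jumps are -1, +2, -4, +8 — a geometric progression with ratio -2.
step 5: 9 − 16 → -7

-7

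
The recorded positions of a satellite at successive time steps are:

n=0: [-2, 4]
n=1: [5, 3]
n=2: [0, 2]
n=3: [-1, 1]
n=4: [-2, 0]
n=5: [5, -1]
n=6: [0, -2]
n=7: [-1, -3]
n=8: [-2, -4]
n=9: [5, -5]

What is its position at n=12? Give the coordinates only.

[-2, -8]

The first coordinate repeats the cycle [-2, 5, 0, -1] with period 4; step 12 mod 4 = 0, giving -2.
The second coordinate changes by -1 each step, so at step 12 it is 4 + 12·(-1) = -8.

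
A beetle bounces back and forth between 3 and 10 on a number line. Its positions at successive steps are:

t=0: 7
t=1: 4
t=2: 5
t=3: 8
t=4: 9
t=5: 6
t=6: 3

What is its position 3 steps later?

8

The value travels 3 per step and bounces off the walls at 3 and 10.
  step 7: 3 → 6
  step 8: 6 → 9
  step 9: 9 → 8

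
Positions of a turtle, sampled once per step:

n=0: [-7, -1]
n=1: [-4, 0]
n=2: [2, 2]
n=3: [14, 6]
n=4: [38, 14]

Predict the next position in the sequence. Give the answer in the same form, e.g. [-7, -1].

[86, 30]

Consecutive displacements [+3, +1], [+6, +2], [+12, +4], [+24, +8] scale by a factor of 2 each step.
step 5: [38, 14] + [+48, +16] → [86, 30]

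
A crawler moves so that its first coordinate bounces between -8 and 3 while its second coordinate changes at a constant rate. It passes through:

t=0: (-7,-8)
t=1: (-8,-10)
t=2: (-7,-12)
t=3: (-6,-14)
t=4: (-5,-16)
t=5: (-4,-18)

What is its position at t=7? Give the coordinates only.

(-2,-22)

The first coordinate travels 1 per step and bounces off the walls at -8 and 3.
  step 6: -4 → -3
  step 7: -3 → -2
The second coordinate changes by -2 each step: at step 7 it is -22.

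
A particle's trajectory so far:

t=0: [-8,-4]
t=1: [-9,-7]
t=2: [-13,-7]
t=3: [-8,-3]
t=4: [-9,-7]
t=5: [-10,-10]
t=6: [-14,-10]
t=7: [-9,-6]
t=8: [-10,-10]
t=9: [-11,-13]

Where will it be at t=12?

[-11,-13]

The moves between consecutive positions are [-1,-3], [-4,+0], [+5,+4], [-1,-4], [-1,-3], [-4,+0], [+5,+4], [-1,-4], [-1,-3]; they repeat the 4-cycle [[-1,-3], [-4,+0], [+5,+4], [-1,-4]].
step 10: apply [-4,+0] → [-15,-13]
step 11: apply [+5,+4] → [-10,-9]
step 12: apply [-1,-4] → [-11,-13]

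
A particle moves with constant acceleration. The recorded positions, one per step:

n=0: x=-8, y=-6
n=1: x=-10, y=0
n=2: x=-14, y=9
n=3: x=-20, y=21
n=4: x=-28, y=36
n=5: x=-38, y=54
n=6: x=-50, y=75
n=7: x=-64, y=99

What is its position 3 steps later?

x=-118, y=189

Successive displacements: (-2, +6), (-4, +9), (-6, +12), (-8, +15), (-10, +18), (-12, +21), (-14, +24) — each changes by (-2, +3).
step 8: x=-64, y=99 + (-16, +27) → x=-80, y=126
step 9: x=-80, y=126 + (-18, +30) → x=-98, y=156
step 10: x=-98, y=156 + (-20, +33) → x=-118, y=189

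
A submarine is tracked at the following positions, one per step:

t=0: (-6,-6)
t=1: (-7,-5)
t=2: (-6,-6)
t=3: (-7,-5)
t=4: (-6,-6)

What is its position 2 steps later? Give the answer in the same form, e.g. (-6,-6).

(-6,-6)

Step-to-step displacements: (-1,+1), (+1,-1), (-1,+1), (+1,-1); each is -1× the previous.
step 5: (-6,-6) + (-1,+1) → (-7,-5)
step 6: (-7,-5) + (+1,-1) → (-6,-6)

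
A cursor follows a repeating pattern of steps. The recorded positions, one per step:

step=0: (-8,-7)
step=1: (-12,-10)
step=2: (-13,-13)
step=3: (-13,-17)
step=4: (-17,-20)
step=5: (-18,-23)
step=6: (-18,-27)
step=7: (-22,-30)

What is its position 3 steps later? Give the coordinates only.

The moves between consecutive positions are (-4,-3), (-1,-3), (+0,-4), (-4,-3), (-1,-3), (+0,-4), (-4,-3); they repeat the 3-cycle [(-4,-3), (-1,-3), (+0,-4)].
step 8: apply (-1,-3) → (-23,-33)
step 9: apply (+0,-4) → (-23,-37)
step 10: apply (-4,-3) → (-27,-40)

(-27,-40)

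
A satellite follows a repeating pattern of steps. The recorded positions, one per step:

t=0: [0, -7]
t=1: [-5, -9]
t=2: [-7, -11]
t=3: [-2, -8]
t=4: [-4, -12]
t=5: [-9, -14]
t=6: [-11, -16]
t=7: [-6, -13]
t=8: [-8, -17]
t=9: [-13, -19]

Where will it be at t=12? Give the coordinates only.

[-12, -22]

Step-to-step displacements: [-5, -2], [-2, -2], [+5, +3], [-2, -4], [-5, -2], [-2, -2], [+5, +3], [-2, -4], [-5, -2] — a repeating cycle of length 4.
step 10: apply [-2, -2] → [-15, -21]
step 11: apply [+5, +3] → [-10, -18]
step 12: apply [-2, -4] → [-12, -22]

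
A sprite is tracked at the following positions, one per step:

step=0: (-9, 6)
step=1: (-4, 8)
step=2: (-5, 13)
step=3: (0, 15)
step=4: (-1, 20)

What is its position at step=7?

(8, 29)

Step-to-step displacements: (+5, +2), (-1, +5), (+5, +2), (-1, +5) — a repeating cycle of length 2.
step 5: apply (+5, +2) → (4, 22)
step 6: apply (-1, +5) → (3, 27)
step 7: apply (+5, +2) → (8, 29)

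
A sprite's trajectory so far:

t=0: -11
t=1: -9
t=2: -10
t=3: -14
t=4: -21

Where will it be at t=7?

-60

Taking differences between consecutive positions: +2, -1, -4, -7. These grow by -3 each step.
step 5: -21 − 10 → -31
step 6: -31 − 13 → -44
step 7: -44 − 16 → -60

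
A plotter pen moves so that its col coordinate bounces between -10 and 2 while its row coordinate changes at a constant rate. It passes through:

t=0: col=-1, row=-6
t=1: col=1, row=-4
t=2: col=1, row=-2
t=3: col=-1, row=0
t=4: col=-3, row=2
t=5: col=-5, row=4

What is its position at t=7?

col=-9, row=8

The col coordinate travels 2 per step and bounces off the walls at -10 and 2.
  step 6: -5 → -7
  step 7: -7 → -9
The row coordinate changes by +2 each step: at step 7 it is 8.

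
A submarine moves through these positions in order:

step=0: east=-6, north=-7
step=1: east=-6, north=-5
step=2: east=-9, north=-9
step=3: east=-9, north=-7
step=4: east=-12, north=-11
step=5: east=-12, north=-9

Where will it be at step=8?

The moves between consecutive positions are (+0,+2), (-3,-4), (+0,+2), (-3,-4), (+0,+2); they repeat the 2-cycle [(+0,+2), (-3,-4)].
step 6: apply (-3,-4) → east=-15, north=-13
step 7: apply (+0,+2) → east=-15, north=-11
step 8: apply (-3,-4) → east=-18, north=-15

east=-18, north=-15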